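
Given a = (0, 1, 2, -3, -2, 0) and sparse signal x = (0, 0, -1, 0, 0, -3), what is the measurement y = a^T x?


Non-zero terms: ['2*-1', '0*-3']
Products: [-2, 0]
y = sum = -2.

-2


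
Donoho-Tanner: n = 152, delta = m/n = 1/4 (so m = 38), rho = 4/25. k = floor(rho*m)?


m = 1/4*152 = 38.
rho = 4/25.
rho*m = 4/25*38 = 6.08.
k = floor(6.08) = 6.

6


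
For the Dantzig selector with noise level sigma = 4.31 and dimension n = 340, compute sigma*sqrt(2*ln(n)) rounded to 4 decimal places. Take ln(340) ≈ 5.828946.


ln(340) ≈ 5.828946.
2*ln(n) ≈ 11.657892.
sqrt(2*ln(n)) ≈ sqrt(11.657892) ≈ 3.414366.
threshold ≈ 4.31*3.414366 = 14.71591746 ≈ 14.7159.

14.7159


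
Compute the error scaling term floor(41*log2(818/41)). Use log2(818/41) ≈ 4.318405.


log2(n/k) = log2(818/41) ≈ 4.318405.
k*log2(n/k) ≈ 41*4.318405 = 177.054605.
floor(177.054605) = 177.

177


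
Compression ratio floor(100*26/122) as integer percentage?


100*m/n = 100*26/122 ≈ 21.3115.
floor = 21.

21


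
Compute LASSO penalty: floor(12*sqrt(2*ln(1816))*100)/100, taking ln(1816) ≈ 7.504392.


ln(1816) ≈ 7.504392.
2*ln(n) ≈ 15.008784.
sqrt(2*ln(n)) ≈ sqrt(15.008784) ≈ 3.874117.
lambda ≈ 12*3.874117 = 46.489404.
floor(lambda*100)/100 = 46.48.

46.48


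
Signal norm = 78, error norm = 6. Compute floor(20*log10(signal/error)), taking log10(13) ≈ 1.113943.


||x||/||e|| = 78/6 = 13.
log10(13) ≈ 1.113943.
20*log10(||x||/||e||) ≈ 20*1.113943 = 22.27886.
floor(22.27886) = 22.

22


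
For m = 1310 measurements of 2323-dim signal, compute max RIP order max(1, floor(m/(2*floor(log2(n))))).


floor(log2(2323)) = 11.
2*11 = 22.
m/(2*floor(log2(n))) = 1310/22 ≈ 59.5455.
floor = 59.
k = max(1, 59) = 59.

59


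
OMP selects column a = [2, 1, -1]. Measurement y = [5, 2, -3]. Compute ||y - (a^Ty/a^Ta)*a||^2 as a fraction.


a^T a = 6.
a^T y = 15.
coeff = 15/6 = 5/2.
||r||^2 = 1/2.

1/2


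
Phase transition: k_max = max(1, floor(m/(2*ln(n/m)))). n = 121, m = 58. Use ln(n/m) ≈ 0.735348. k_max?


n/m = 121/58.
ln(n/m) ≈ 0.735348.
2*ln(n/m) ≈ 1.470696.
m/(2*ln(n/m)) ≈ 58/1.470696 ≈ 39.4371.
floor = 39.
k_max = max(1, 39) = 39.

39


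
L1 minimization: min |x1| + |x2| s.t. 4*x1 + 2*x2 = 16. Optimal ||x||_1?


Axis intercepts:
  x1 = 4, x2 = 0: L1 = 4
  x1 = 0, x2 = 8: L1 = 8
x* = (4, 0)
||x*||_1 = 4.

4


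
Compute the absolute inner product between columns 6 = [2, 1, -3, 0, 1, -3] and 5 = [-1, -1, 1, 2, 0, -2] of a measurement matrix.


Inner product: 2*-1 + 1*-1 + -3*1 + 0*2 + 1*0 + -3*-2
Products: [-2, -1, -3, 0, 0, 6]
Sum = 0.
|dot| = 0.

0


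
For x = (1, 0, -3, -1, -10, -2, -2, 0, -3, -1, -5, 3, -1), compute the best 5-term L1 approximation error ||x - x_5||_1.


Sorted |x_i| descending: [10, 5, 3, 3, 3, 2, 2, 1, 1, 1, 1, 0, 0]
Keep top 5: [10, 5, 3, 3, 3]
Tail entries: [2, 2, 1, 1, 1, 1, 0, 0]
L1 error = sum of tail = 8.

8


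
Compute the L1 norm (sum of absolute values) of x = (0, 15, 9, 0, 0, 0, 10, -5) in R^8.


Non-zero entries: [(1, 15), (2, 9), (6, 10), (7, -5)]
Absolute values: [15, 9, 10, 5]
||x||_1 = sum = 39.

39


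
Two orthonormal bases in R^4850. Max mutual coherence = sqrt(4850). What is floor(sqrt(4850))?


69^2 = 4761 <= 4850 < 4900 = 70^2, so 69 <= sqrt(4850) < 70.
floor(sqrt(4850)) = 69.

69


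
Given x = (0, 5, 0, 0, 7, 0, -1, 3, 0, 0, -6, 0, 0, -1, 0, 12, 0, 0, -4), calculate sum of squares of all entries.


Non-zero entries: [(1, 5), (4, 7), (6, -1), (7, 3), (10, -6), (13, -1), (15, 12), (18, -4)]
Squares: [25, 49, 1, 9, 36, 1, 144, 16]
||x||_2^2 = sum = 281.

281


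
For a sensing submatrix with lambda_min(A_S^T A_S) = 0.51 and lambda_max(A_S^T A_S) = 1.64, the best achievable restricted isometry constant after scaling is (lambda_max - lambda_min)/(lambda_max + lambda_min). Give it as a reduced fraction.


lambda_max - lambda_min = 1.64 - 0.51 = 1.13.
lambda_max + lambda_min = 1.64 + 0.51 = 2.15.
delta = 1.13/2.15 = 113/215.

113/215


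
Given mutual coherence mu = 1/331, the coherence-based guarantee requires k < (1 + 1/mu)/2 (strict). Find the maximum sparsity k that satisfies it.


1/mu = 331.
1 + 1/mu = 332.
(1 + 1/mu)/2 = 166 is an integer and the inequality is strict, so k_max = 166 - 1 = 165.

165


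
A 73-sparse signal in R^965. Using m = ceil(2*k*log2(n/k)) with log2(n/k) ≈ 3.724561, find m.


log2(n/k) = log2(965/73) ≈ 3.724561.
2*k*log2(n/k) ≈ 2*73*3.724561 = 543.785906.
m = ceil(543.785906) = 544.

544


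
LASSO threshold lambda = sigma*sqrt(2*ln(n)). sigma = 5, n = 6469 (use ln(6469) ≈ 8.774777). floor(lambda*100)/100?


ln(6469) ≈ 8.774777.
2*ln(n) ≈ 17.549554.
sqrt(2*ln(n)) ≈ sqrt(17.549554) ≈ 4.189219.
lambda ≈ 5*4.189219 = 20.946095.
floor(lambda*100)/100 = 20.94.

20.94


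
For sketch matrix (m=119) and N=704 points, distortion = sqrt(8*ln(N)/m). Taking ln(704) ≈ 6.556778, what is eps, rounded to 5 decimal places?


ln(704) ≈ 6.556778.
8*ln(N)/m ≈ 8*6.556778/119 ≈ 0.4407918.
eps = sqrt(0.4407918) ≈ 0.6639215 ≈ 0.66392.

0.66392


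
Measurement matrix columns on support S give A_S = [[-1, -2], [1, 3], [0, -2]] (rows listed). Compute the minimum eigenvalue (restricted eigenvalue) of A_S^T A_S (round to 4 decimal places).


A_S^T A_S = [[2, 5], [5, 17]].
trace = 19.
det = 9.
disc = trace^2 - 4*det = 361 - 4*9 = 325.
sqrt(325) ≈ 18.027756.
lam_min = (19 - sqrt(325))/2 ≈ (19 - 18.027756)/2 = 0.486122 ≈ 0.4861.

0.4861


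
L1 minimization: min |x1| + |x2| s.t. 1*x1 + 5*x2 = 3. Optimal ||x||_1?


Axis intercepts:
  x1 = 3, x2 = 0: L1 = 3
  x1 = 0, x2 = 3/5: L1 = 3/5
x* = (0, 3/5)
||x*||_1 = 3/5.

3/5


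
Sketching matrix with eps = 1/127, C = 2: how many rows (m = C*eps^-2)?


1/eps = 127.
(1/eps)^2 = 16129.
m = 2*16129 = 32258.

32258


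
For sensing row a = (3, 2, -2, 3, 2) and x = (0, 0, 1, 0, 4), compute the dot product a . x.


Non-zero terms: ['-2*1', '2*4']
Products: [-2, 8]
y = sum = 6.

6


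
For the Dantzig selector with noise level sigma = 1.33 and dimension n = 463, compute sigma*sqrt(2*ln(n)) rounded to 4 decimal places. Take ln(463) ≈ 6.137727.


ln(463) ≈ 6.137727.
2*ln(n) ≈ 12.275454.
sqrt(2*ln(n)) ≈ sqrt(12.275454) ≈ 3.503634.
threshold ≈ 1.33*3.503634 = 4.65983322 ≈ 4.6598.

4.6598


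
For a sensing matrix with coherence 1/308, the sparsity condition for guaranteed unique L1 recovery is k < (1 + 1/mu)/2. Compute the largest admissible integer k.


1/mu = 308.
1 + 1/mu = 309.
(1 + 1/mu)/2 = 154.5 is not an integer, so k_max = floor(154.5) = 154.

154


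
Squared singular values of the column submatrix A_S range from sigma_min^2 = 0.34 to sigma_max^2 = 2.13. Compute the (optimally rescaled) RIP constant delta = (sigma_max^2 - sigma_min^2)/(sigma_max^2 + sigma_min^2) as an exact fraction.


lambda_max - lambda_min = 2.13 - 0.34 = 1.79.
lambda_max + lambda_min = 2.13 + 0.34 = 2.47.
delta = 1.79/2.47 = 179/247.

179/247


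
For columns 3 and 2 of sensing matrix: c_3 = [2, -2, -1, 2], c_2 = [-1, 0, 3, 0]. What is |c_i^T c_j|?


Inner product: 2*-1 + -2*0 + -1*3 + 2*0
Products: [-2, 0, -3, 0]
Sum = -5.
|dot| = 5.

5


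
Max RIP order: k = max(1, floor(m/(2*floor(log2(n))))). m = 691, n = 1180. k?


floor(log2(1180)) = 10.
2*10 = 20.
m/(2*floor(log2(n))) = 691/20 ≈ 34.55.
floor = 34.
k = max(1, 34) = 34.

34


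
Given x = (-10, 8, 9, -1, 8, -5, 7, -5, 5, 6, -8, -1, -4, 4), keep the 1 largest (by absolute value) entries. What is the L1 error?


Sorted |x_i| descending: [10, 9, 8, 8, 8, 7, 6, 5, 5, 5, 4, 4, 1, 1]
Keep top 1: [10]
Tail entries: [9, 8, 8, 8, 7, 6, 5, 5, 5, 4, 4, 1, 1]
L1 error = sum of tail = 71.

71


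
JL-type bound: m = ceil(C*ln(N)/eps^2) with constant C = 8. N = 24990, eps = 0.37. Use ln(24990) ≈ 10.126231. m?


ln(24990) ≈ 10.126231.
eps^2 = 0.37^2 = 0.1369.
C*ln(N)/eps^2 ≈ 8*10.126231/0.1369 ≈ 591.7447.
m = ceil(591.7447) = 592.

592


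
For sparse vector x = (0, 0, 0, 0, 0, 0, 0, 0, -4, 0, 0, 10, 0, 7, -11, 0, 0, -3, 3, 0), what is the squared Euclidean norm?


Non-zero entries: [(8, -4), (11, 10), (13, 7), (14, -11), (17, -3), (18, 3)]
Squares: [16, 100, 49, 121, 9, 9]
||x||_2^2 = sum = 304.

304


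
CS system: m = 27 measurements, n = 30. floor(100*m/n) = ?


100*m/n = 100*27/30 ≈ 90.0.
floor = 90.

90


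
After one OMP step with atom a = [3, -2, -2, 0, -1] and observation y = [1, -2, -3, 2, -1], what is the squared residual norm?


a^T a = 18.
a^T y = 14.
coeff = 14/18 = 7/9.
||r||^2 = 73/9.

73/9


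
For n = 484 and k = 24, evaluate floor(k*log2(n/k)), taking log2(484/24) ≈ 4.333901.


log2(n/k) = log2(484/24) ≈ 4.333901.
k*log2(n/k) ≈ 24*4.333901 = 104.013624.
floor(104.013624) = 104.

104


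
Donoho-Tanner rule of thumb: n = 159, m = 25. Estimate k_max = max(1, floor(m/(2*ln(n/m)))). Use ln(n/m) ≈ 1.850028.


n/m = 159/25.
ln(n/m) ≈ 1.850028.
2*ln(n/m) ≈ 3.700056.
m/(2*ln(n/m)) ≈ 25/3.700056 ≈ 6.7567.
floor = 6.
k_max = max(1, 6) = 6.

6


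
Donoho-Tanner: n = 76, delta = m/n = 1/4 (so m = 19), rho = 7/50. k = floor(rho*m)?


m = 1/4*76 = 19.
rho = 7/50.
rho*m = 7/50*19 = 2.66.
k = floor(2.66) = 2.

2


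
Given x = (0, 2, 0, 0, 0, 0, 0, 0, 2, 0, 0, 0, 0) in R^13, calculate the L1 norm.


Non-zero entries: [(1, 2), (8, 2)]
Absolute values: [2, 2]
||x||_1 = sum = 4.

4


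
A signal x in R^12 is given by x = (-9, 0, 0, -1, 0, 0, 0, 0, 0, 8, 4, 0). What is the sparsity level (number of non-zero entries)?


Non-zero positions: [0, 3, 9, 10].
Sparsity = 4.

4


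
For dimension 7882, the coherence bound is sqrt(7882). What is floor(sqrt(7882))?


88^2 = 7744 <= 7882 < 7921 = 89^2, so 88 <= sqrt(7882) < 89.
floor(sqrt(7882)) = 88.

88


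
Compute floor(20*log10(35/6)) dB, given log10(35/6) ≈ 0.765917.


||x||/||e|| = 35/6.
log10(35/6) ≈ 0.765917.
20*log10(||x||/||e||) ≈ 20*0.765917 = 15.31834.
floor(15.31834) = 15.

15


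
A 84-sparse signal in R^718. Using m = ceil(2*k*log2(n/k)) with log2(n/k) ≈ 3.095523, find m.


log2(n/k) = log2(718/84) ≈ 3.095523.
2*k*log2(n/k) ≈ 2*84*3.095523 = 520.047864.
m = ceil(520.047864) = 521.

521


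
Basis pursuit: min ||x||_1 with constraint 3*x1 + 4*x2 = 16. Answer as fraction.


Axis intercepts:
  x1 = 16/3, x2 = 0: L1 = 16/3
  x1 = 0, x2 = 4: L1 = 4
x* = (0, 4)
||x*||_1 = 4.

4


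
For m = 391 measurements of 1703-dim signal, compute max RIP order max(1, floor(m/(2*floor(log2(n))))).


floor(log2(1703)) = 10.
2*10 = 20.
m/(2*floor(log2(n))) = 391/20 ≈ 19.55.
floor = 19.
k = max(1, 19) = 19.

19


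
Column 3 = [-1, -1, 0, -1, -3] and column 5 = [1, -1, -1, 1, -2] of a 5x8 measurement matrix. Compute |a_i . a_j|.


Inner product: -1*1 + -1*-1 + 0*-1 + -1*1 + -3*-2
Products: [-1, 1, 0, -1, 6]
Sum = 5.
|dot| = 5.

5


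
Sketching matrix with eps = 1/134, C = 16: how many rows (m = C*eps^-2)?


1/eps = 134.
(1/eps)^2 = 17956.
m = 16*17956 = 287296.

287296


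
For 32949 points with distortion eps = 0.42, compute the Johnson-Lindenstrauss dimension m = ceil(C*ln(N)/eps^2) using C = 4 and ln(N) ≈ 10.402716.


ln(32949) ≈ 10.402716.
eps^2 = 0.42^2 = 0.1764.
C*ln(N)/eps^2 ≈ 4*10.402716/0.1764 ≈ 235.8893.
m = ceil(235.8893) = 236.

236


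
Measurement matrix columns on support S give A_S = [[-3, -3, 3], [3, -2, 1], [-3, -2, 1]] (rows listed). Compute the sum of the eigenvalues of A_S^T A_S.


Sum of eigenvalues of A_S^T A_S = trace(A_S^T A_S) = sum of squared column norms of A_S.
A_S^T A_S diagonal: [27, 17, 11].
trace = 27 + 17 + 11 = 55.

55


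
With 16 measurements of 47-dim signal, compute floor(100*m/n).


100*m/n = 100*16/47 ≈ 34.0426.
floor = 34.

34


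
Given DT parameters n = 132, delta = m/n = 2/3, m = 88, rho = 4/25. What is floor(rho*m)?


m = 2/3*132 = 88.
rho = 4/25.
rho*m = 4/25*88 = 14.08.
k = floor(14.08) = 14.

14


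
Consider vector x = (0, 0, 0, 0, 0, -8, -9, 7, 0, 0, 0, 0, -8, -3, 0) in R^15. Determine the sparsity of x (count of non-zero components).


Non-zero positions: [5, 6, 7, 12, 13].
Sparsity = 5.

5


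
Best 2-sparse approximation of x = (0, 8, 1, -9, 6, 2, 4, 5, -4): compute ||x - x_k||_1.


Sorted |x_i| descending: [9, 8, 6, 5, 4, 4, 2, 1, 0]
Keep top 2: [9, 8]
Tail entries: [6, 5, 4, 4, 2, 1, 0]
L1 error = sum of tail = 22.

22


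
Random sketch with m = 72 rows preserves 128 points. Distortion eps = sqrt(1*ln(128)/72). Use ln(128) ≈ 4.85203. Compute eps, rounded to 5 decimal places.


ln(128) ≈ 4.85203.
1*ln(N)/m ≈ 1*4.85203/72 ≈ 0.06738931.
eps = sqrt(0.06738931) ≈ 0.2595945 ≈ 0.25959.

0.25959


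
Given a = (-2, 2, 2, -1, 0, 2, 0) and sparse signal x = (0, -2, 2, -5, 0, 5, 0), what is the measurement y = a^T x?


Non-zero terms: ['2*-2', '2*2', '-1*-5', '2*5']
Products: [-4, 4, 5, 10]
y = sum = 15.

15


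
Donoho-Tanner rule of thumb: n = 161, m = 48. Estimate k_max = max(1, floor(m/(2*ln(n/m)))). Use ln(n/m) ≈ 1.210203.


n/m = 161/48.
ln(n/m) ≈ 1.210203.
2*ln(n/m) ≈ 2.420406.
m/(2*ln(n/m)) ≈ 48/2.420406 ≈ 19.8314.
floor = 19.
k_max = max(1, 19) = 19.

19


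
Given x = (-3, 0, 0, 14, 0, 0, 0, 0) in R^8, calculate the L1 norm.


Non-zero entries: [(0, -3), (3, 14)]
Absolute values: [3, 14]
||x||_1 = sum = 17.

17


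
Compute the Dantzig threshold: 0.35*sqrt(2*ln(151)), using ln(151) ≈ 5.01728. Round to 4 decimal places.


ln(151) ≈ 5.01728.
2*ln(n) ≈ 10.03456.
sqrt(2*ln(n)) ≈ sqrt(10.03456) ≈ 3.167737.
threshold ≈ 0.35*3.167737 = 1.10870795 ≈ 1.1087.

1.1087


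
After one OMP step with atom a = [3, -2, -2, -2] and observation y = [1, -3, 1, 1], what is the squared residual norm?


a^T a = 21.
a^T y = 5.
coeff = 5/21 = 5/21.
||r||^2 = 227/21.

227/21


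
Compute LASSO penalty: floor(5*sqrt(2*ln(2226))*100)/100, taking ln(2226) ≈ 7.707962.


ln(2226) ≈ 7.707962.
2*ln(n) ≈ 15.415924.
sqrt(2*ln(n)) ≈ sqrt(15.415924) ≈ 3.926312.
lambda ≈ 5*3.926312 = 19.63156.
floor(lambda*100)/100 = 19.63.

19.63


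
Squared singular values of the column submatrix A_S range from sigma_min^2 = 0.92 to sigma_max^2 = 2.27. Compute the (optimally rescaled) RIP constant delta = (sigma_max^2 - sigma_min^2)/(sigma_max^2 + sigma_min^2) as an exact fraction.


lambda_max - lambda_min = 2.27 - 0.92 = 1.35.
lambda_max + lambda_min = 2.27 + 0.92 = 3.19.
delta = 1.35/3.19 = 135/319.

135/319


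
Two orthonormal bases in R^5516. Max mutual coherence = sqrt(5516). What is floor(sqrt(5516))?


74^2 = 5476 <= 5516 < 5625 = 75^2, so 74 <= sqrt(5516) < 75.
floor(sqrt(5516)) = 74.

74


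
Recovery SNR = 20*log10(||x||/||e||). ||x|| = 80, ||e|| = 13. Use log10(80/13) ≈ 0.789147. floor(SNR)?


||x||/||e|| = 80/13.
log10(80/13) ≈ 0.789147.
20*log10(||x||/||e||) ≈ 20*0.789147 = 15.78294.
floor(15.78294) = 15.

15


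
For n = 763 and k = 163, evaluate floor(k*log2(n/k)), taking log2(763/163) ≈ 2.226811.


log2(n/k) = log2(763/163) ≈ 2.226811.
k*log2(n/k) ≈ 163*2.226811 = 362.970193.
floor(362.970193) = 362.

362


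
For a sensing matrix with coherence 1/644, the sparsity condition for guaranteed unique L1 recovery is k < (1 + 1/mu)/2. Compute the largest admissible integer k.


1/mu = 644.
1 + 1/mu = 645.
(1 + 1/mu)/2 = 322.5 is not an integer, so k_max = floor(322.5) = 322.

322


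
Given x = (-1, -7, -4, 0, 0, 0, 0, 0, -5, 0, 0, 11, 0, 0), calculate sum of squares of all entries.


Non-zero entries: [(0, -1), (1, -7), (2, -4), (8, -5), (11, 11)]
Squares: [1, 49, 16, 25, 121]
||x||_2^2 = sum = 212.

212


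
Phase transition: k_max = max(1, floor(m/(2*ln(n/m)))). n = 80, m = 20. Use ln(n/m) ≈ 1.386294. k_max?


n/m = 80/20 = 4.
ln(n/m) ≈ 1.386294.
2*ln(n/m) ≈ 2.772588.
m/(2*ln(n/m)) ≈ 20/2.772588 ≈ 7.2135.
floor = 7.
k_max = max(1, 7) = 7.

7


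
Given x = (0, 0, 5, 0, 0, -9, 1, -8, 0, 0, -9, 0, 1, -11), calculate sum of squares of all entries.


Non-zero entries: [(2, 5), (5, -9), (6, 1), (7, -8), (10, -9), (12, 1), (13, -11)]
Squares: [25, 81, 1, 64, 81, 1, 121]
||x||_2^2 = sum = 374.

374


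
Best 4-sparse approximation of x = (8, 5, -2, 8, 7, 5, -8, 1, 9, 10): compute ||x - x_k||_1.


Sorted |x_i| descending: [10, 9, 8, 8, 8, 7, 5, 5, 2, 1]
Keep top 4: [10, 9, 8, 8]
Tail entries: [8, 7, 5, 5, 2, 1]
L1 error = sum of tail = 28.

28


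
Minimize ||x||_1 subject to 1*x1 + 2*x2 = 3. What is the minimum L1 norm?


Axis intercepts:
  x1 = 3, x2 = 0: L1 = 3
  x1 = 0, x2 = 3/2: L1 = 3/2
x* = (0, 3/2)
||x*||_1 = 3/2.

3/2


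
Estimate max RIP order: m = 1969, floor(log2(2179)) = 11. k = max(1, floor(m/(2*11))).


floor(log2(2179)) = 11.
2*11 = 22.
m/(2*floor(log2(n))) = 1969/22 ≈ 89.5.
floor = 89.
k = max(1, 89) = 89.

89


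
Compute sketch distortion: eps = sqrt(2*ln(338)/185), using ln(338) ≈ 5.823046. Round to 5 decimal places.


ln(338) ≈ 5.823046.
2*ln(N)/m ≈ 2*5.823046/185 ≈ 0.06295185.
eps = sqrt(0.06295185) ≈ 0.2509021 ≈ 0.25090.

0.25090


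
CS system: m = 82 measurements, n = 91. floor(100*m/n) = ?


100*m/n = 100*82/91 ≈ 90.1099.
floor = 90.

90


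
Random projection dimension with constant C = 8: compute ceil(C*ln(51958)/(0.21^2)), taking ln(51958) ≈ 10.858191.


ln(51958) ≈ 10.858191.
eps^2 = 0.21^2 = 0.0441.
C*ln(N)/eps^2 ≈ 8*10.858191/0.0441 ≈ 1969.7399.
m = ceil(1969.7399) = 1970.

1970


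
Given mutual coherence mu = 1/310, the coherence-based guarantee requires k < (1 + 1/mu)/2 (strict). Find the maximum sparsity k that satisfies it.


1/mu = 310.
1 + 1/mu = 311.
(1 + 1/mu)/2 = 155.5 is not an integer, so k_max = floor(155.5) = 155.

155


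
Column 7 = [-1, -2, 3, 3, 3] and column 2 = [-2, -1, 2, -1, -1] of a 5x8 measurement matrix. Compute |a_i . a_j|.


Inner product: -1*-2 + -2*-1 + 3*2 + 3*-1 + 3*-1
Products: [2, 2, 6, -3, -3]
Sum = 4.
|dot| = 4.

4


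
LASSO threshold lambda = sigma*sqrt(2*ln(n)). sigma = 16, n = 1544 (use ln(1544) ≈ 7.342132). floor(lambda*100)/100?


ln(1544) ≈ 7.342132.
2*ln(n) ≈ 14.684264.
sqrt(2*ln(n)) ≈ sqrt(14.684264) ≈ 3.832005.
lambda ≈ 16*3.832005 = 61.31208.
floor(lambda*100)/100 = 61.31.

61.31


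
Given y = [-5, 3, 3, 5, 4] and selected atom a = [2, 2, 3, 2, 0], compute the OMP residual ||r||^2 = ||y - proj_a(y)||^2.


a^T a = 21.
a^T y = 15.
coeff = 15/21 = 5/7.
||r||^2 = 513/7.

513/7


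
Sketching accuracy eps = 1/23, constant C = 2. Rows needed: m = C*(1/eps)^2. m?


1/eps = 23.
(1/eps)^2 = 529.
m = 2*529 = 1058.

1058


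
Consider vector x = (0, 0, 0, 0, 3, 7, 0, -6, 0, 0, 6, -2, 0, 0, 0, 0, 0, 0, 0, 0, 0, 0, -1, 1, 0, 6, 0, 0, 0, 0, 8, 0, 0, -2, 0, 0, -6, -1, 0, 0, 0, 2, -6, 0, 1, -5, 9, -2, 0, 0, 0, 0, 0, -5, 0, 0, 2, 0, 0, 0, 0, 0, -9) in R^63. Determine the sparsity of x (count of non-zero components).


Non-zero positions: [4, 5, 7, 10, 11, 22, 23, 25, 30, 33, 36, 37, 41, 42, 44, 45, 46, 47, 53, 56, 62].
Sparsity = 21.

21


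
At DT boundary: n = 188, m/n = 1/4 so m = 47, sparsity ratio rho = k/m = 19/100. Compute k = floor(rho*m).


m = 1/4*188 = 47.
rho = 19/100.
rho*m = 19/100*47 = 8.93.
k = floor(8.93) = 8.

8


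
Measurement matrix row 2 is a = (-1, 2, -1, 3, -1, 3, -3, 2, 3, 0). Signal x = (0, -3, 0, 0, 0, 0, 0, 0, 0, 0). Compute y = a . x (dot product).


Non-zero terms: ['2*-3']
Products: [-6]
y = sum = -6.

-6


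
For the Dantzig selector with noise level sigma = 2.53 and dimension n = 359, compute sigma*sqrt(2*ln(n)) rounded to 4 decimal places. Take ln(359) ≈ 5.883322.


ln(359) ≈ 5.883322.
2*ln(n) ≈ 11.766644.
sqrt(2*ln(n)) ≈ sqrt(11.766644) ≈ 3.430254.
threshold ≈ 2.53*3.430254 = 8.67854262 ≈ 8.6785.

8.6785


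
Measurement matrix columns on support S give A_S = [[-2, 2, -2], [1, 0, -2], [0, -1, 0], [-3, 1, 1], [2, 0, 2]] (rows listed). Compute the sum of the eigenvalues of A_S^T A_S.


Sum of eigenvalues of A_S^T A_S = trace(A_S^T A_S) = sum of squared column norms of A_S.
A_S^T A_S diagonal: [18, 6, 13].
trace = 18 + 6 + 13 = 37.

37


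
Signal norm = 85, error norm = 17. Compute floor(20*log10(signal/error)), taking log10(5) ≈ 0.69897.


||x||/||e|| = 85/17 = 5.
log10(5) ≈ 0.69897.
20*log10(||x||/||e||) ≈ 20*0.69897 = 13.9794.
floor(13.9794) = 13.

13


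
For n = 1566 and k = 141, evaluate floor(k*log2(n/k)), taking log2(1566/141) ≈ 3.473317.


log2(n/k) = log2(1566/141) ≈ 3.473317.
k*log2(n/k) ≈ 141*3.473317 = 489.737697.
floor(489.737697) = 489.

489


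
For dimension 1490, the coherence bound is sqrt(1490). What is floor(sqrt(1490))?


38^2 = 1444 <= 1490 < 1521 = 39^2, so 38 <= sqrt(1490) < 39.
floor(sqrt(1490)) = 38.

38


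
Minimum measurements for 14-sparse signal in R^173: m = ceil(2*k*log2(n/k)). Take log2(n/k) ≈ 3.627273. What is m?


log2(n/k) = log2(173/14) ≈ 3.627273.
2*k*log2(n/k) ≈ 2*14*3.627273 = 101.563644.
m = ceil(101.563644) = 102.

102


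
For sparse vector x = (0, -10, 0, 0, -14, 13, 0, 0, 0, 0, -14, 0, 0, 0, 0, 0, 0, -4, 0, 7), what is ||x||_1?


Non-zero entries: [(1, -10), (4, -14), (5, 13), (10, -14), (17, -4), (19, 7)]
Absolute values: [10, 14, 13, 14, 4, 7]
||x||_1 = sum = 62.

62


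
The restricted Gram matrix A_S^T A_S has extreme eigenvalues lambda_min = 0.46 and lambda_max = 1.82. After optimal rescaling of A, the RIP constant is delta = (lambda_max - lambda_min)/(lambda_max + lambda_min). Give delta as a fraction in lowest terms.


lambda_max - lambda_min = 1.82 - 0.46 = 1.36.
lambda_max + lambda_min = 1.82 + 0.46 = 2.28.
delta = 1.36/2.28 = 136/228 = 34/57.

34/57


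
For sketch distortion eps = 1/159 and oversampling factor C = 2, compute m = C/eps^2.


1/eps = 159.
(1/eps)^2 = 25281.
m = 2*25281 = 50562.

50562


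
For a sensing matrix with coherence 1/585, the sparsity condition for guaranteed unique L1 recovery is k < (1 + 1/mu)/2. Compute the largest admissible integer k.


1/mu = 585.
1 + 1/mu = 586.
(1 + 1/mu)/2 = 293 is an integer and the inequality is strict, so k_max = 293 - 1 = 292.

292


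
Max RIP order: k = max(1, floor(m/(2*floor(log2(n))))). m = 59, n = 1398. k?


floor(log2(1398)) = 10.
2*10 = 20.
m/(2*floor(log2(n))) = 59/20 ≈ 2.95.
floor = 2.
k = max(1, 2) = 2.

2


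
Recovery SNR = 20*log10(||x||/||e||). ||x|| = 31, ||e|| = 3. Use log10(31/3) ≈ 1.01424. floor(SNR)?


||x||/||e|| = 31/3.
log10(31/3) ≈ 1.01424.
20*log10(||x||/||e||) ≈ 20*1.01424 = 20.2848.
floor(20.2848) = 20.

20


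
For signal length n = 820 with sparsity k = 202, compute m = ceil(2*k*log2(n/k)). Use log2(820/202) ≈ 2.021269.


log2(n/k) = log2(820/202) ≈ 2.021269.
2*k*log2(n/k) ≈ 2*202*2.021269 = 816.592676.
m = ceil(816.592676) = 817.

817


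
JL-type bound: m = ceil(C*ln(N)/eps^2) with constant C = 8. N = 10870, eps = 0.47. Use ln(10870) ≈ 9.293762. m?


ln(10870) ≈ 9.293762.
eps^2 = 0.47^2 = 0.2209.
C*ln(N)/eps^2 ≈ 8*9.293762/0.2209 ≈ 336.5781.
m = ceil(336.5781) = 337.

337


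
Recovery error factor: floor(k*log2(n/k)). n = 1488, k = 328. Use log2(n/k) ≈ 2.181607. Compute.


log2(n/k) = log2(1488/328) ≈ 2.181607.
k*log2(n/k) ≈ 328*2.181607 = 715.567096.
floor(715.567096) = 715.

715


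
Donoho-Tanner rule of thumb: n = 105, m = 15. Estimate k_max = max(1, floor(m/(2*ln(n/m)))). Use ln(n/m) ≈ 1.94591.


n/m = 105/15 = 7.
ln(n/m) ≈ 1.94591.
2*ln(n/m) ≈ 3.89182.
m/(2*ln(n/m)) ≈ 15/3.89182 ≈ 3.8542.
floor = 3.
k_max = max(1, 3) = 3.

3


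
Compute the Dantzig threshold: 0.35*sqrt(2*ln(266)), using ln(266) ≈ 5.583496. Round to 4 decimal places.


ln(266) ≈ 5.583496.
2*ln(n) ≈ 11.166992.
sqrt(2*ln(n)) ≈ sqrt(11.166992) ≈ 3.341705.
threshold ≈ 0.35*3.341705 = 1.16959675 ≈ 1.1696.

1.1696


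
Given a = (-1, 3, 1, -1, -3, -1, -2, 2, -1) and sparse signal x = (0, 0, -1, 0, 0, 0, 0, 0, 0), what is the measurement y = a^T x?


Non-zero terms: ['1*-1']
Products: [-1]
y = sum = -1.

-1


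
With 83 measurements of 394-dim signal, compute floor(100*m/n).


100*m/n = 100*83/394 ≈ 21.066.
floor = 21.

21


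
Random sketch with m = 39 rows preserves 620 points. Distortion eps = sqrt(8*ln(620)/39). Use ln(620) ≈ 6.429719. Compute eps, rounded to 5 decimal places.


ln(620) ≈ 6.429719.
8*ln(N)/m ≈ 8*6.429719/39 ≈ 1.31891672.
eps = sqrt(1.31891672) ≈ 1.148441 ≈ 1.14844.

1.14844


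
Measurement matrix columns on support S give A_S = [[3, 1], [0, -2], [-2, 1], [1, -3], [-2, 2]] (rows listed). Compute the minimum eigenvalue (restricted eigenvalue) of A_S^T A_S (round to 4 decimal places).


A_S^T A_S = [[18, -6], [-6, 19]].
trace = 37.
det = 306.
disc = trace^2 - 4*det = 1369 - 4*306 = 145.
sqrt(145) ≈ 12.041595.
lam_min = (37 - sqrt(145))/2 ≈ (37 - 12.041595)/2 = 12.4792025 ≈ 12.4792.

12.4792


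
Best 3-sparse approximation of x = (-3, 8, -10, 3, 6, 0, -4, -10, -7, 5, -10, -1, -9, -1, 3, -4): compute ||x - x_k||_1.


Sorted |x_i| descending: [10, 10, 10, 9, 8, 7, 6, 5, 4, 4, 3, 3, 3, 1, 1, 0]
Keep top 3: [10, 10, 10]
Tail entries: [9, 8, 7, 6, 5, 4, 4, 3, 3, 3, 1, 1, 0]
L1 error = sum of tail = 54.

54


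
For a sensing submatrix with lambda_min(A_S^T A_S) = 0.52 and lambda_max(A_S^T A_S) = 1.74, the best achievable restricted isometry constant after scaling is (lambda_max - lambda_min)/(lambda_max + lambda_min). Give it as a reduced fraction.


lambda_max - lambda_min = 1.74 - 0.52 = 1.22.
lambda_max + lambda_min = 1.74 + 0.52 = 2.26.
delta = 1.22/2.26 = 122/226 = 61/113.

61/113


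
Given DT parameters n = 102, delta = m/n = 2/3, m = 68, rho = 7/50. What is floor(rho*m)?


m = 2/3*102 = 68.
rho = 7/50.
rho*m = 7/50*68 = 9.52.
k = floor(9.52) = 9.

9


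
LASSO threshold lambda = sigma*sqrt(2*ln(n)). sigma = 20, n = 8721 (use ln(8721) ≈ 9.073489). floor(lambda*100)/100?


ln(8721) ≈ 9.073489.
2*ln(n) ≈ 18.146978.
sqrt(2*ln(n)) ≈ sqrt(18.146978) ≈ 4.259927.
lambda ≈ 20*4.259927 = 85.19854.
floor(lambda*100)/100 = 85.19.

85.19


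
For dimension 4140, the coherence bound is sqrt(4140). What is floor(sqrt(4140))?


64^2 = 4096 <= 4140 < 4225 = 65^2, so 64 <= sqrt(4140) < 65.
floor(sqrt(4140)) = 64.

64


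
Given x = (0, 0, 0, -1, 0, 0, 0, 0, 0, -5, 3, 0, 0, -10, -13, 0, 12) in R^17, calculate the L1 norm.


Non-zero entries: [(3, -1), (9, -5), (10, 3), (13, -10), (14, -13), (16, 12)]
Absolute values: [1, 5, 3, 10, 13, 12]
||x||_1 = sum = 44.

44


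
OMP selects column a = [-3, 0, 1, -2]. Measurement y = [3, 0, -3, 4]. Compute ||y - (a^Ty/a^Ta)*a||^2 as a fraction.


a^T a = 14.
a^T y = -20.
coeff = -20/14 = -10/7.
||r||^2 = 38/7.

38/7


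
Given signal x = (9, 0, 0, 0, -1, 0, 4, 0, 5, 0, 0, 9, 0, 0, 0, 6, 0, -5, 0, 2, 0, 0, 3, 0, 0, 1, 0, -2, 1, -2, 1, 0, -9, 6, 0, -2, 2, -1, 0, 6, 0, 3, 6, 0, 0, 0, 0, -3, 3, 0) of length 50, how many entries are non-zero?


Non-zero positions: [0, 4, 6, 8, 11, 15, 17, 19, 22, 25, 27, 28, 29, 30, 32, 33, 35, 36, 37, 39, 41, 42, 47, 48].
Sparsity = 24.

24


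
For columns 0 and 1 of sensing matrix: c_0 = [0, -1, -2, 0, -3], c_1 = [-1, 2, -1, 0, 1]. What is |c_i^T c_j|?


Inner product: 0*-1 + -1*2 + -2*-1 + 0*0 + -3*1
Products: [0, -2, 2, 0, -3]
Sum = -3.
|dot| = 3.

3


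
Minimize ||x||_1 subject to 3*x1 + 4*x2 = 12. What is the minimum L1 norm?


Axis intercepts:
  x1 = 4, x2 = 0: L1 = 4
  x1 = 0, x2 = 3: L1 = 3
x* = (0, 3)
||x*||_1 = 3.

3


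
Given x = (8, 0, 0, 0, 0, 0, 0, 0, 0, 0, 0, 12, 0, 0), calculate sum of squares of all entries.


Non-zero entries: [(0, 8), (11, 12)]
Squares: [64, 144]
||x||_2^2 = sum = 208.

208


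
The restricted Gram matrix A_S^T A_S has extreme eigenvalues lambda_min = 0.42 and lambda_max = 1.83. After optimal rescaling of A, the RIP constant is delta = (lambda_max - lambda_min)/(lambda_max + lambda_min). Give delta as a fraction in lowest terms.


lambda_max - lambda_min = 1.83 - 0.42 = 1.41.
lambda_max + lambda_min = 1.83 + 0.42 = 2.25.
delta = 1.41/2.25 = 141/225 = 47/75.

47/75


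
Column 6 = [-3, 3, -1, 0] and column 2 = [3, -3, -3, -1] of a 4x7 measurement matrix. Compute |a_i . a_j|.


Inner product: -3*3 + 3*-3 + -1*-3 + 0*-1
Products: [-9, -9, 3, 0]
Sum = -15.
|dot| = 15.

15


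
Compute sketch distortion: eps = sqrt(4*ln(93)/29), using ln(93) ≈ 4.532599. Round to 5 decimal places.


ln(93) ≈ 4.532599.
4*ln(N)/m ≈ 4*4.532599/29 ≈ 0.62518607.
eps = sqrt(0.62518607) ≈ 0.7906871 ≈ 0.79069.

0.79069


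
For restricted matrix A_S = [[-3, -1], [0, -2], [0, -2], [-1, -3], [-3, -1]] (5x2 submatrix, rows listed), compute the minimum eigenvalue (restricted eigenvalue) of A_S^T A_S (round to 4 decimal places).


A_S^T A_S = [[19, 9], [9, 19]].
trace = 38.
det = 280.
disc = trace^2 - 4*det = 1444 - 4*280 = 324.
sqrt(324) = 18.
lam_min = (38 - 18)/2 = 10 = 10.0000.

10.0000


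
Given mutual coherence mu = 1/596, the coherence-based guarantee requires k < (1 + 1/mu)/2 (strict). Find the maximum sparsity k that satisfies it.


1/mu = 596.
1 + 1/mu = 597.
(1 + 1/mu)/2 = 298.5 is not an integer, so k_max = floor(298.5) = 298.

298


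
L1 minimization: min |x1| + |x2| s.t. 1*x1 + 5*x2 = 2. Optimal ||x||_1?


Axis intercepts:
  x1 = 2, x2 = 0: L1 = 2
  x1 = 0, x2 = 2/5: L1 = 2/5
x* = (0, 2/5)
||x*||_1 = 2/5.

2/5


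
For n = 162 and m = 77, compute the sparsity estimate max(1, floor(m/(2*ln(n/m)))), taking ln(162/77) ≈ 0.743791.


n/m = 162/77.
ln(n/m) ≈ 0.743791.
2*ln(n/m) ≈ 1.487582.
m/(2*ln(n/m)) ≈ 77/1.487582 ≈ 51.7619.
floor = 51.
k_max = max(1, 51) = 51.

51


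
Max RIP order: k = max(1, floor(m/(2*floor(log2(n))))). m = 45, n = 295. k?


floor(log2(295)) = 8.
2*8 = 16.
m/(2*floor(log2(n))) = 45/16 ≈ 2.8125.
floor = 2.
k = max(1, 2) = 2.

2


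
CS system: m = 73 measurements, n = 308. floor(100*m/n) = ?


100*m/n = 100*73/308 ≈ 23.7013.
floor = 23.

23


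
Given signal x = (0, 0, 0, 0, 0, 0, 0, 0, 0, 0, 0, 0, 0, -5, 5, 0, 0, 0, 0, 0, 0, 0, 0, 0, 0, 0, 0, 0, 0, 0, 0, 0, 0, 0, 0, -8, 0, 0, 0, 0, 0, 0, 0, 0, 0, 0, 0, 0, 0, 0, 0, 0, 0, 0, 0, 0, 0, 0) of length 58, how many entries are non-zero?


Non-zero positions: [13, 14, 35].
Sparsity = 3.

3


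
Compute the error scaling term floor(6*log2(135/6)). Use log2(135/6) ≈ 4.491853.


log2(n/k) = log2(135/6) ≈ 4.491853.
k*log2(n/k) ≈ 6*4.491853 = 26.951118.
floor(26.951118) = 26.

26


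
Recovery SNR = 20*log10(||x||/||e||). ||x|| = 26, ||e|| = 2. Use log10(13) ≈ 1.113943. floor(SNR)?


||x||/||e|| = 26/2 = 13.
log10(13) ≈ 1.113943.
20*log10(||x||/||e||) ≈ 20*1.113943 = 22.27886.
floor(22.27886) = 22.

22


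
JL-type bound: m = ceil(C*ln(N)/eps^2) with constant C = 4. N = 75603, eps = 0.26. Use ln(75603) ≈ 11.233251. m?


ln(75603) ≈ 11.233251.
eps^2 = 0.26^2 = 0.0676.
C*ln(N)/eps^2 ≈ 4*11.233251/0.0676 ≈ 664.6894.
m = ceil(664.6894) = 665.

665


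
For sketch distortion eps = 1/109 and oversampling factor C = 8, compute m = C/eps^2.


1/eps = 109.
(1/eps)^2 = 11881.
m = 8*11881 = 95048.

95048


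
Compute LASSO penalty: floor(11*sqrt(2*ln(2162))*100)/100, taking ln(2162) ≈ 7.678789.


ln(2162) ≈ 7.678789.
2*ln(n) ≈ 15.357578.
sqrt(2*ln(n)) ≈ sqrt(15.357578) ≈ 3.918875.
lambda ≈ 11*3.918875 = 43.107625.
floor(lambda*100)/100 = 43.10.

43.10


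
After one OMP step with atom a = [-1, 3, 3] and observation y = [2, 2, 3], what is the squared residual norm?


a^T a = 19.
a^T y = 13.
coeff = 13/19 = 13/19.
||r||^2 = 154/19.

154/19


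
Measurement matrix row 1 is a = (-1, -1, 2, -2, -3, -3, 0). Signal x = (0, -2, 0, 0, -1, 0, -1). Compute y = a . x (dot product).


Non-zero terms: ['-1*-2', '-3*-1', '0*-1']
Products: [2, 3, 0]
y = sum = 5.

5


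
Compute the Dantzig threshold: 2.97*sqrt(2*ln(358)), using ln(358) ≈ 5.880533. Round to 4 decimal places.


ln(358) ≈ 5.880533.
2*ln(n) ≈ 11.761066.
sqrt(2*ln(n)) ≈ sqrt(11.761066) ≈ 3.429441.
threshold ≈ 2.97*3.429441 = 10.18543977 ≈ 10.1854.

10.1854


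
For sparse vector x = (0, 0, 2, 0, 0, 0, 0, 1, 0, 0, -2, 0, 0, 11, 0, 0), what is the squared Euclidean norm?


Non-zero entries: [(2, 2), (7, 1), (10, -2), (13, 11)]
Squares: [4, 1, 4, 121]
||x||_2^2 = sum = 130.

130


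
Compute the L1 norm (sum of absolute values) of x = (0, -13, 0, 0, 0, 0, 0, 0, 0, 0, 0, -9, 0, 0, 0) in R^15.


Non-zero entries: [(1, -13), (11, -9)]
Absolute values: [13, 9]
||x||_1 = sum = 22.

22


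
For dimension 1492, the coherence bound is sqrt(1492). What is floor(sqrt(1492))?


38^2 = 1444 <= 1492 < 1521 = 39^2, so 38 <= sqrt(1492) < 39.
floor(sqrt(1492)) = 38.

38


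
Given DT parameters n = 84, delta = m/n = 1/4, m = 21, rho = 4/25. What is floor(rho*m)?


m = 1/4*84 = 21.
rho = 4/25.
rho*m = 4/25*21 = 3.36.
k = floor(3.36) = 3.

3


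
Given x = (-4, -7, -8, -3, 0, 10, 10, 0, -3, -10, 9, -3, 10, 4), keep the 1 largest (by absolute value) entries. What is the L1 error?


Sorted |x_i| descending: [10, 10, 10, 10, 9, 8, 7, 4, 4, 3, 3, 3, 0, 0]
Keep top 1: [10]
Tail entries: [10, 10, 10, 9, 8, 7, 4, 4, 3, 3, 3, 0, 0]
L1 error = sum of tail = 71.

71


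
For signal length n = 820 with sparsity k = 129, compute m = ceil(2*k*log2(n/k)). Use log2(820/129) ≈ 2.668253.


log2(n/k) = log2(820/129) ≈ 2.668253.
2*k*log2(n/k) ≈ 2*129*2.668253 = 688.409274.
m = ceil(688.409274) = 689.

689


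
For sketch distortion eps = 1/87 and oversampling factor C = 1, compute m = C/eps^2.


1/eps = 87.
(1/eps)^2 = 7569.
m = 1*7569 = 7569.

7569


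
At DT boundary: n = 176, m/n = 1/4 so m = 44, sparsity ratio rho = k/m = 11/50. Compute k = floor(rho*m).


m = 1/4*176 = 44.
rho = 11/50.
rho*m = 11/50*44 = 9.68.
k = floor(9.68) = 9.

9


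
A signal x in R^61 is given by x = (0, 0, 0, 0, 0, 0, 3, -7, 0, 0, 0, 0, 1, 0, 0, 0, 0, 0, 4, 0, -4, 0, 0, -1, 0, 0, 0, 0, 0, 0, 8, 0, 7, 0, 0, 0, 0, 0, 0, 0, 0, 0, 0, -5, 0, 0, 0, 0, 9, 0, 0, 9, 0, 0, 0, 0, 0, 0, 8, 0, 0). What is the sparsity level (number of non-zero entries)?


Non-zero positions: [6, 7, 12, 18, 20, 23, 30, 32, 43, 48, 51, 58].
Sparsity = 12.

12


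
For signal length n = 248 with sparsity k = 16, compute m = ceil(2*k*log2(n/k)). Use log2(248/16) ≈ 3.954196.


log2(n/k) = log2(248/16) ≈ 3.954196.
2*k*log2(n/k) ≈ 2*16*3.954196 = 126.534272.
m = ceil(126.534272) = 127.

127


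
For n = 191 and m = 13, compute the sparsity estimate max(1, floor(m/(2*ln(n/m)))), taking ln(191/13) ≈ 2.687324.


n/m = 191/13.
ln(n/m) ≈ 2.687324.
2*ln(n/m) ≈ 5.374648.
m/(2*ln(n/m)) ≈ 13/5.374648 ≈ 2.4188.
floor = 2.
k_max = max(1, 2) = 2.

2


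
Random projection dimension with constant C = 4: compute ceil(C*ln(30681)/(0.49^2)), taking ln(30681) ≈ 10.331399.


ln(30681) ≈ 10.331399.
eps^2 = 0.49^2 = 0.2401.
C*ln(N)/eps^2 ≈ 4*10.331399/0.2401 ≈ 172.1183.
m = ceil(172.1183) = 173.

173


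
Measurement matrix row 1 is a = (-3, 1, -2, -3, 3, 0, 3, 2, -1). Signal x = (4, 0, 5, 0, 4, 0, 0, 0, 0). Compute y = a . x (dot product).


Non-zero terms: ['-3*4', '-2*5', '3*4']
Products: [-12, -10, 12]
y = sum = -10.

-10


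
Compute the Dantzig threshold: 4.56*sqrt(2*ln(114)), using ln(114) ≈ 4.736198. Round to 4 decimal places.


ln(114) ≈ 4.736198.
2*ln(n) ≈ 9.472396.
sqrt(2*ln(n)) ≈ sqrt(9.472396) ≈ 3.077726.
threshold ≈ 4.56*3.077726 = 14.03443056 ≈ 14.0344.

14.0344


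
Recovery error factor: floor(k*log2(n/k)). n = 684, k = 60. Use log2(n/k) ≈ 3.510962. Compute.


log2(n/k) = log2(684/60) ≈ 3.510962.
k*log2(n/k) ≈ 60*3.510962 = 210.65772.
floor(210.65772) = 210.

210


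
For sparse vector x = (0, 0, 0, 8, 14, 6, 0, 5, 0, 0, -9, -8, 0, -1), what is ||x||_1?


Non-zero entries: [(3, 8), (4, 14), (5, 6), (7, 5), (10, -9), (11, -8), (13, -1)]
Absolute values: [8, 14, 6, 5, 9, 8, 1]
||x||_1 = sum = 51.

51


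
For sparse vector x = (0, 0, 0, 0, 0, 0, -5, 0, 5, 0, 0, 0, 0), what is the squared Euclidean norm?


Non-zero entries: [(6, -5), (8, 5)]
Squares: [25, 25]
||x||_2^2 = sum = 50.

50


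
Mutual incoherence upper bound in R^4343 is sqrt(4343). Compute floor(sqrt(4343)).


65^2 = 4225 <= 4343 < 4356 = 66^2, so 65 <= sqrt(4343) < 66.
floor(sqrt(4343)) = 65.

65


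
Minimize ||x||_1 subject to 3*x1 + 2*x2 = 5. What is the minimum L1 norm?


Axis intercepts:
  x1 = 5/3, x2 = 0: L1 = 5/3
  x1 = 0, x2 = 5/2: L1 = 5/2
x* = (5/3, 0)
||x*||_1 = 5/3.

5/3


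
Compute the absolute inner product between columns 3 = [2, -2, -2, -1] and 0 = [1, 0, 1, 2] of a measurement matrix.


Inner product: 2*1 + -2*0 + -2*1 + -1*2
Products: [2, 0, -2, -2]
Sum = -2.
|dot| = 2.

2


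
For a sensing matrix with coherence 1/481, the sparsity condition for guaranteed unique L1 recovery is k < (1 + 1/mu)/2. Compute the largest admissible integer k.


1/mu = 481.
1 + 1/mu = 482.
(1 + 1/mu)/2 = 241 is an integer and the inequality is strict, so k_max = 241 - 1 = 240.

240


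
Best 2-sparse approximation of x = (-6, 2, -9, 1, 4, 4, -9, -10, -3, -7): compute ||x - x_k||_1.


Sorted |x_i| descending: [10, 9, 9, 7, 6, 4, 4, 3, 2, 1]
Keep top 2: [10, 9]
Tail entries: [9, 7, 6, 4, 4, 3, 2, 1]
L1 error = sum of tail = 36.

36


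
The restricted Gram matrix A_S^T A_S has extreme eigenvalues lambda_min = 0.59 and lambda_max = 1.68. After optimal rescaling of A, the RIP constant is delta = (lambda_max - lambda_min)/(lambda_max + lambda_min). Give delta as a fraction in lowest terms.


lambda_max - lambda_min = 1.68 - 0.59 = 1.09.
lambda_max + lambda_min = 1.68 + 0.59 = 2.27.
delta = 1.09/2.27 = 109/227.

109/227


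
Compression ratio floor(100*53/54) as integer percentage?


100*m/n = 100*53/54 ≈ 98.1481.
floor = 98.

98


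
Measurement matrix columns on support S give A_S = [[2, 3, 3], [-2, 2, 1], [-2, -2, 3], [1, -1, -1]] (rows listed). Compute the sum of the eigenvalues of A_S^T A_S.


Sum of eigenvalues of A_S^T A_S = trace(A_S^T A_S) = sum of squared column norms of A_S.
A_S^T A_S diagonal: [13, 18, 20].
trace = 13 + 18 + 20 = 51.

51


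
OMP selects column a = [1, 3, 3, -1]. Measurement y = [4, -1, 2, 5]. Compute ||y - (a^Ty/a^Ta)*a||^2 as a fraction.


a^T a = 20.
a^T y = 2.
coeff = 2/20 = 1/10.
||r||^2 = 229/5.

229/5


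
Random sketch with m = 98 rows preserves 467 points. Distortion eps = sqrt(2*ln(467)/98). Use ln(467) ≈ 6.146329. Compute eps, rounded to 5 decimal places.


ln(467) ≈ 6.146329.
2*ln(N)/m ≈ 2*6.146329/98 ≈ 0.12543529.
eps = sqrt(0.12543529) ≈ 0.3541684 ≈ 0.35417.

0.35417


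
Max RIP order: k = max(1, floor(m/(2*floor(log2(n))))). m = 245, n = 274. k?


floor(log2(274)) = 8.
2*8 = 16.
m/(2*floor(log2(n))) = 245/16 ≈ 15.3125.
floor = 15.
k = max(1, 15) = 15.

15


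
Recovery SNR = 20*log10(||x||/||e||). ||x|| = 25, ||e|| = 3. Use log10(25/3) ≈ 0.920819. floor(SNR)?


||x||/||e|| = 25/3.
log10(25/3) ≈ 0.920819.
20*log10(||x||/||e||) ≈ 20*0.920819 = 18.41638.
floor(18.41638) = 18.

18


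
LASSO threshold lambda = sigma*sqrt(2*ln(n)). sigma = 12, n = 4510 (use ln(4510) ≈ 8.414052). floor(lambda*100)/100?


ln(4510) ≈ 8.414052.
2*ln(n) ≈ 16.828104.
sqrt(2*ln(n)) ≈ sqrt(16.828104) ≈ 4.102207.
lambda ≈ 12*4.102207 = 49.226484.
floor(lambda*100)/100 = 49.22.

49.22


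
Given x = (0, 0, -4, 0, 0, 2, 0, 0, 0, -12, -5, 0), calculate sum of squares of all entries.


Non-zero entries: [(2, -4), (5, 2), (9, -12), (10, -5)]
Squares: [16, 4, 144, 25]
||x||_2^2 = sum = 189.

189


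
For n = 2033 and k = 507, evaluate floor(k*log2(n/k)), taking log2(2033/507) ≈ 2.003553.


log2(n/k) = log2(2033/507) ≈ 2.003553.
k*log2(n/k) ≈ 507*2.003553 = 1015.801371.
floor(1015.801371) = 1015.

1015
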